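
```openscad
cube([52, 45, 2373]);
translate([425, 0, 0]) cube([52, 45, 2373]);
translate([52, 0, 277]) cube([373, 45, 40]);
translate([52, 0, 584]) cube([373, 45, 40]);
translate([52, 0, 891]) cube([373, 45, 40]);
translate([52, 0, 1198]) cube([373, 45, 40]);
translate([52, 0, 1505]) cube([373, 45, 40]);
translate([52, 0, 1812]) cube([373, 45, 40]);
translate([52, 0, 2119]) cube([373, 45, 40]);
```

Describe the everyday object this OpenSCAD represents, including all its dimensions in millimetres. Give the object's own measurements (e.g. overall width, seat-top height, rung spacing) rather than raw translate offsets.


A straight ladder. Two 52×45 mm vertical rails, 2373 mm tall, stand 477 mm apart (outside-to-outside) with their front faces coplanar on the −y side. 7 rungs, each 45 mm deep and 40 mm tall, span between the inner faces of the rails, front faces flush with the rails. The lowest rung's underside is at z = 277 mm and rungs are spaced 307 mm apart (underside to underside).


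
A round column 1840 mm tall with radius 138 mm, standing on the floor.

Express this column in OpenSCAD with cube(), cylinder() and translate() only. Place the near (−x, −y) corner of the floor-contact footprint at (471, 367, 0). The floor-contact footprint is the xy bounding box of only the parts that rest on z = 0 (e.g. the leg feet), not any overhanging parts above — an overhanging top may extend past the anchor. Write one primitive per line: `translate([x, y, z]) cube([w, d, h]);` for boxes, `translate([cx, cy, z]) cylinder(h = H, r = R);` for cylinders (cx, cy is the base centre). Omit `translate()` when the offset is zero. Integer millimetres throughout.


translate([609, 505, 0]) cylinder(h = 1840, r = 138);


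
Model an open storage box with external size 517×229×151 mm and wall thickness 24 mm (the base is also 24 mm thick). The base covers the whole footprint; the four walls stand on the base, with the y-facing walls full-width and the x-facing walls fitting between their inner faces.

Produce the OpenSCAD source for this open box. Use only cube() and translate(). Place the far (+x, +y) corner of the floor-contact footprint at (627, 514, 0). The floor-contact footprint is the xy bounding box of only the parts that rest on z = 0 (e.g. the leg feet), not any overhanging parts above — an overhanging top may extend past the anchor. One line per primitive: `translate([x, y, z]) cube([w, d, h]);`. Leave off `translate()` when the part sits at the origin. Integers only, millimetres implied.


translate([110, 285, 0]) cube([517, 229, 24]);
translate([110, 285, 24]) cube([517, 24, 127]);
translate([110, 490, 24]) cube([517, 24, 127]);
translate([110, 309, 24]) cube([24, 181, 127]);
translate([603, 309, 24]) cube([24, 181, 127]);


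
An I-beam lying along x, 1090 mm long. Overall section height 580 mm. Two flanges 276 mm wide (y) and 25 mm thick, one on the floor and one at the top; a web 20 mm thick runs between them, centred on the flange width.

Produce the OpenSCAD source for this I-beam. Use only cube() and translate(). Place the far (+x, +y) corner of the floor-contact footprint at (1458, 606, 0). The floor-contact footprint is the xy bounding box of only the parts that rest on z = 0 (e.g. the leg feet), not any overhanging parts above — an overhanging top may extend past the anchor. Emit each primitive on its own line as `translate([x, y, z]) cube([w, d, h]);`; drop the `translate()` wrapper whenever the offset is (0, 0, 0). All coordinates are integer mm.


translate([368, 330, 0]) cube([1090, 276, 25]);
translate([368, 458, 25]) cube([1090, 20, 530]);
translate([368, 330, 555]) cube([1090, 276, 25]);


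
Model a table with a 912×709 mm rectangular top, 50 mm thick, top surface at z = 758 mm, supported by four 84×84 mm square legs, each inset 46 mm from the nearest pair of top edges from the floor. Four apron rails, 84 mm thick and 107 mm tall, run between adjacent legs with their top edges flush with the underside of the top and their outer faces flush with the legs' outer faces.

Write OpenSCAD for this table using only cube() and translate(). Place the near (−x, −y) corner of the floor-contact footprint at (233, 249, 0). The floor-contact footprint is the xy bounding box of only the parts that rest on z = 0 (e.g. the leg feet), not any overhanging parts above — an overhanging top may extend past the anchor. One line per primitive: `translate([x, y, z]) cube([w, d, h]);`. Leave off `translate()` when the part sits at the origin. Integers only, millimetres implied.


translate([187, 203, 708]) cube([912, 709, 50]);
translate([233, 249, 0]) cube([84, 84, 708]);
translate([969, 249, 0]) cube([84, 84, 708]);
translate([233, 782, 0]) cube([84, 84, 708]);
translate([969, 782, 0]) cube([84, 84, 708]);
translate([317, 249, 601]) cube([652, 84, 107]);
translate([317, 782, 601]) cube([652, 84, 107]);
translate([233, 333, 601]) cube([84, 449, 107]);
translate([969, 333, 601]) cube([84, 449, 107]);


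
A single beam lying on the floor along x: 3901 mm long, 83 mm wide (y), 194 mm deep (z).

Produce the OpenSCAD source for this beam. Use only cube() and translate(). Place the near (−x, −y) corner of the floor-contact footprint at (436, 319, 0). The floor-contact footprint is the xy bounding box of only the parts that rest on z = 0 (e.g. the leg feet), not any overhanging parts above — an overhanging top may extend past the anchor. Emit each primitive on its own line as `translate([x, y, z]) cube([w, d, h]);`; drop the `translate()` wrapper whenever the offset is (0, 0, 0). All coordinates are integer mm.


translate([436, 319, 0]) cube([3901, 83, 194]);


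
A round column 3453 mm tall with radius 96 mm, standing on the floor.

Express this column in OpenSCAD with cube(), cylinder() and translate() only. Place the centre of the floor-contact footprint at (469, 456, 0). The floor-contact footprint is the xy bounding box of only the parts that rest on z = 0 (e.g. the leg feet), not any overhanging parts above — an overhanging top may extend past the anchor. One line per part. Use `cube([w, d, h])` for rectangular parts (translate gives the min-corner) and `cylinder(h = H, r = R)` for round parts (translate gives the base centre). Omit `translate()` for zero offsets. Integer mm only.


translate([469, 456, 0]) cylinder(h = 3453, r = 96);


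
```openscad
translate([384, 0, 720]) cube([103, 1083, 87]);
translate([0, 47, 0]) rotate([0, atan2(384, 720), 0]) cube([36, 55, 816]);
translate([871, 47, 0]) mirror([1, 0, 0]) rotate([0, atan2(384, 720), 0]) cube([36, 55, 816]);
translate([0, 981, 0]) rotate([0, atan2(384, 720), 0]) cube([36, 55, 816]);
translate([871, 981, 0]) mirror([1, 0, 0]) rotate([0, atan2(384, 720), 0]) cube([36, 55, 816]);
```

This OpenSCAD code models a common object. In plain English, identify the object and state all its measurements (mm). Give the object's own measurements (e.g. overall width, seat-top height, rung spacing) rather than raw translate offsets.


A sawhorse. A 103×1083×87 mm beam (x, y, z) sits on two A-frame leg pairs. Each pair is two raked legs of 36×55 mm section (55 mm along y) splaying symmetrically in x. Each leg rises 720 mm vertically over 384 mm of horizontal reach and is 816 mm long along its own axis. Every leg's outer bottom edge rests on the floor and its outer top edge meets a bottom edge of the beam — the left legs (tilting toward +x) meet the beam's −x bottom edge, the right legs (their mirror images, tilting toward −x) meet its +x bottom edge — so the leg tops tuck under the beam, the beam's underside is 720 mm above the floor, and the feet are 871 mm apart outside-to-outside with the beam centred between them. The two leg pairs are set in 47 mm from either end of the beam.


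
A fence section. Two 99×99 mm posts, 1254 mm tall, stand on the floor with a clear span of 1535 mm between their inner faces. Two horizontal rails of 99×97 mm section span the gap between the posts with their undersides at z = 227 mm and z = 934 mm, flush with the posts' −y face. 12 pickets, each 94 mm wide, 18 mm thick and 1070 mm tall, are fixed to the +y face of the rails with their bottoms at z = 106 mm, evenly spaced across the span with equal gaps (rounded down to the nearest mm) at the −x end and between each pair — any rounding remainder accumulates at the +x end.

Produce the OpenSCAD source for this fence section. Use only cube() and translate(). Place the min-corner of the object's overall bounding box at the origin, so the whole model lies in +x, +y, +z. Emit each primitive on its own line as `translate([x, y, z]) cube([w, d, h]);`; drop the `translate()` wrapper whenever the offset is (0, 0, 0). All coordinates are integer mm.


cube([99, 99, 1254]);
translate([1634, 0, 0]) cube([99, 99, 1254]);
translate([99, 0, 227]) cube([1535, 99, 97]);
translate([99, 0, 934]) cube([1535, 99, 97]);
translate([130, 99, 106]) cube([94, 18, 1070]);
translate([255, 99, 106]) cube([94, 18, 1070]);
translate([380, 99, 106]) cube([94, 18, 1070]);
translate([505, 99, 106]) cube([94, 18, 1070]);
translate([630, 99, 106]) cube([94, 18, 1070]);
translate([755, 99, 106]) cube([94, 18, 1070]);
translate([880, 99, 106]) cube([94, 18, 1070]);
translate([1005, 99, 106]) cube([94, 18, 1070]);
translate([1130, 99, 106]) cube([94, 18, 1070]);
translate([1255, 99, 106]) cube([94, 18, 1070]);
translate([1380, 99, 106]) cube([94, 18, 1070]);
translate([1505, 99, 106]) cube([94, 18, 1070]);


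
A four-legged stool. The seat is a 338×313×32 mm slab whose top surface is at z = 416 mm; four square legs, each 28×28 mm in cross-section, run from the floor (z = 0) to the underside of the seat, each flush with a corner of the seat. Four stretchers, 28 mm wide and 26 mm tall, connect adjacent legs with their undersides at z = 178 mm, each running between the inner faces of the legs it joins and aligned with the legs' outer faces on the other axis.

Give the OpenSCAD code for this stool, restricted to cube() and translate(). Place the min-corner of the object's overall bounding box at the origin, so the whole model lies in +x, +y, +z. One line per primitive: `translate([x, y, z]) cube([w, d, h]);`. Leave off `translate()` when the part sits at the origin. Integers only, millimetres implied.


translate([0, 0, 384]) cube([338, 313, 32]);
cube([28, 28, 384]);
translate([310, 0, 0]) cube([28, 28, 384]);
translate([0, 285, 0]) cube([28, 28, 384]);
translate([310, 285, 0]) cube([28, 28, 384]);
translate([28, 0, 178]) cube([282, 28, 26]);
translate([28, 285, 178]) cube([282, 28, 26]);
translate([0, 28, 178]) cube([28, 257, 26]);
translate([310, 28, 178]) cube([28, 257, 26]);


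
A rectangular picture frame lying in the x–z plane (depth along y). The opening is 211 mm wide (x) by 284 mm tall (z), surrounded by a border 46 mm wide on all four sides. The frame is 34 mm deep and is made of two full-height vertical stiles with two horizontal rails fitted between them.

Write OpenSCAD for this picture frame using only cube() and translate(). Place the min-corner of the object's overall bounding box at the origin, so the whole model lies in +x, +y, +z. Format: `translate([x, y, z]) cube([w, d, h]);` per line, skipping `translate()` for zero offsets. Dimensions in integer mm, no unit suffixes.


cube([46, 34, 376]);
translate([257, 0, 0]) cube([46, 34, 376]);
translate([46, 0, 0]) cube([211, 34, 46]);
translate([46, 0, 330]) cube([211, 34, 46]);


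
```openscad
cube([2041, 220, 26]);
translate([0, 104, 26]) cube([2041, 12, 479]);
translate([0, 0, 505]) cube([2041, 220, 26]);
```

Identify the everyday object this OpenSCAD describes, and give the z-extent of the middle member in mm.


An I-beam. The web height is 479 mm.

Two wide flanges with a thin centred web — an I-beam. Overall 531 mm minus two 26 mm flanges gives a web of 531 − 2·26 = 479 mm.


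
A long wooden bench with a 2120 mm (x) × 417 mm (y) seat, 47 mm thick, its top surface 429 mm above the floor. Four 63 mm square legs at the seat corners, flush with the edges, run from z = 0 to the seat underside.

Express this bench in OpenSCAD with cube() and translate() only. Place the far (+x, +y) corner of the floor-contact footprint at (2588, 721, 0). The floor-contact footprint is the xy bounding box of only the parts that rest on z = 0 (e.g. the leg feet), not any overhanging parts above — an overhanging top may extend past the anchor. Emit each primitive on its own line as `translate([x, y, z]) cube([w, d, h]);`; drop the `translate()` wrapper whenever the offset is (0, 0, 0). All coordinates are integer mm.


// leg_h = 429 − 47 = 382
translate([468, 304, 382]) cube([2120, 417, 47]);
translate([468, 304, 0]) cube([63, 63, 382]);
translate([468, 658, 0]) cube([63, 63, 382]);
translate([2525, 304, 0]) cube([63, 63, 382]);
translate([2525, 658, 0]) cube([63, 63, 382]);


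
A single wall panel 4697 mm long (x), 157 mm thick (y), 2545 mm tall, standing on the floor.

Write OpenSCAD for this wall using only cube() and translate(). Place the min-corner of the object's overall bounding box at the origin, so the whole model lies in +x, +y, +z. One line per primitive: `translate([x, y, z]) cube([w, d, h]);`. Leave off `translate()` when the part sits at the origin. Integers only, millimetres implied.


cube([4697, 157, 2545]);


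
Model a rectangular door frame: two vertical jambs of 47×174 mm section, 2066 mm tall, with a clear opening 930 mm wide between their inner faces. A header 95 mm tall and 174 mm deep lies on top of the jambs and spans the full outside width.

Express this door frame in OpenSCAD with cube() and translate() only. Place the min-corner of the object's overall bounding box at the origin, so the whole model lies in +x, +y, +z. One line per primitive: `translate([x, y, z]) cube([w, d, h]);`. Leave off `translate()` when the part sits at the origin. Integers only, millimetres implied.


cube([47, 174, 2066]);
translate([977, 0, 0]) cube([47, 174, 2066]);
translate([0, 0, 2066]) cube([1024, 174, 95]);


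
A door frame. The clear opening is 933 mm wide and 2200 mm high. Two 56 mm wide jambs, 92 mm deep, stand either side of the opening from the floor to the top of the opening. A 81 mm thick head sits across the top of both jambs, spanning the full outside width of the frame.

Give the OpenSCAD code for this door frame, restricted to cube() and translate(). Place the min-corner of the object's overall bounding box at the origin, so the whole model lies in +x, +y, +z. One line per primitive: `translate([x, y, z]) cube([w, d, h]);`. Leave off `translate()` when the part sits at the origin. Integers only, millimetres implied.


cube([56, 92, 2200]);
translate([989, 0, 0]) cube([56, 92, 2200]);
translate([0, 0, 2200]) cube([1045, 92, 81]);


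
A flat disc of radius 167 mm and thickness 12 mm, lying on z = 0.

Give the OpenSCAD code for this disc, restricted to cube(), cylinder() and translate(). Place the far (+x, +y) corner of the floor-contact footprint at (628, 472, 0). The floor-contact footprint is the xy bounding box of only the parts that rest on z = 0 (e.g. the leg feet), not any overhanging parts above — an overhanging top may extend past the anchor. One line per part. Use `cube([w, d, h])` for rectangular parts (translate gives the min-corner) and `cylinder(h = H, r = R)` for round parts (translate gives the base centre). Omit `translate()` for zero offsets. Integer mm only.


translate([461, 305, 0]) cylinder(h = 12, r = 167);


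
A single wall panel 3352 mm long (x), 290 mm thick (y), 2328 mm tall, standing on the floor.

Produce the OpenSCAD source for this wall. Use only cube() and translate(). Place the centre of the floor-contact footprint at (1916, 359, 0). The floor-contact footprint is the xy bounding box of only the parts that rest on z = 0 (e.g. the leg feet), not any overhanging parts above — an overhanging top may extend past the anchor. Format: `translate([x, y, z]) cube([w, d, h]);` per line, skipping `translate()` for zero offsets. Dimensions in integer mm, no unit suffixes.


translate([240, 214, 0]) cube([3352, 290, 2328]);


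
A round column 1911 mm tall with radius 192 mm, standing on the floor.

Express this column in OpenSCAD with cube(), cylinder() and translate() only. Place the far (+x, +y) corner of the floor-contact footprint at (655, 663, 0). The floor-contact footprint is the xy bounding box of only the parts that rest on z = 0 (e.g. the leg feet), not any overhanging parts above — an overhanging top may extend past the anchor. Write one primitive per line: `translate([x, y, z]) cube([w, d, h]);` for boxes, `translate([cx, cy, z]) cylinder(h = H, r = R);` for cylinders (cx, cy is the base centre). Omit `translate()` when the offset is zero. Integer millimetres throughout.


translate([463, 471, 0]) cylinder(h = 1911, r = 192);


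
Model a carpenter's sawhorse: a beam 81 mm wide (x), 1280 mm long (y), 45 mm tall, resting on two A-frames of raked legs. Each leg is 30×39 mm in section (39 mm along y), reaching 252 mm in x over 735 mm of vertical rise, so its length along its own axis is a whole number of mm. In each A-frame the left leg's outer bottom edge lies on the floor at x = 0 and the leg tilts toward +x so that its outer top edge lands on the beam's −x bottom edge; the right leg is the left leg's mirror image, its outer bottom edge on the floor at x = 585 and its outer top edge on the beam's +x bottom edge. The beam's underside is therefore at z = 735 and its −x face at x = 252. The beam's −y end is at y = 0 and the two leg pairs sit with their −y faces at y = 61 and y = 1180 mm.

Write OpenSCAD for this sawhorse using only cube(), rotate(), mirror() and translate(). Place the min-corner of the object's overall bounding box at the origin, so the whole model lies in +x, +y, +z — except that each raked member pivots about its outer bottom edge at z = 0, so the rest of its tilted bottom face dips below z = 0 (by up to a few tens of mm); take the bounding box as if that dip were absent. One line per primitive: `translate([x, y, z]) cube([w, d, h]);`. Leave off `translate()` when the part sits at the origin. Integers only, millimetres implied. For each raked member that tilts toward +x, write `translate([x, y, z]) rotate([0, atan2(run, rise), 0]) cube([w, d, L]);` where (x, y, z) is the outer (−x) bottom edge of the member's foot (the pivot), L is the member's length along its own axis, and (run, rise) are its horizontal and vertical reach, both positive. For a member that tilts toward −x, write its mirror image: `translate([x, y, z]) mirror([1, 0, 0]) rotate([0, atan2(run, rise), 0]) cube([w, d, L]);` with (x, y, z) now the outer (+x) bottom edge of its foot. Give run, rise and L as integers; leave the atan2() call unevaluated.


translate([252, 0, 735]) cube([81, 1280, 45]);
translate([0, 61, 0]) rotate([0, atan2(252, 735), 0]) cube([30, 39, 777]);
translate([585, 61, 0]) mirror([1, 0, 0]) rotate([0, atan2(252, 735), 0]) cube([30, 39, 777]);
translate([0, 1180, 0]) rotate([0, atan2(252, 735), 0]) cube([30, 39, 777]);
translate([585, 1180, 0]) mirror([1, 0, 0]) rotate([0, atan2(252, 735), 0]) cube([30, 39, 777]);


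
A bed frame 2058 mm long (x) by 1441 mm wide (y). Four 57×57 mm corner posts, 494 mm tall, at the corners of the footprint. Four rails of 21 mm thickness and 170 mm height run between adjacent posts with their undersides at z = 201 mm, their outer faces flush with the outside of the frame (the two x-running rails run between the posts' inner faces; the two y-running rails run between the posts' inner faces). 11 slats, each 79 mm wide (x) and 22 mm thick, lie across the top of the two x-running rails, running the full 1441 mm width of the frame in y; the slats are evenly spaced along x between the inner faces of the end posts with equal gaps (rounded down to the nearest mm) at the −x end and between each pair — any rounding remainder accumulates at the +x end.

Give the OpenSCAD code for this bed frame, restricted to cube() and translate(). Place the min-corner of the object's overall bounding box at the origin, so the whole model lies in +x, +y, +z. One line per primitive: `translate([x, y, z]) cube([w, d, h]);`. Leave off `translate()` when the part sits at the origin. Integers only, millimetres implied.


cube([57, 57, 494]);
translate([0, 1384, 0]) cube([57, 57, 494]);
translate([2001, 0, 0]) cube([57, 57, 494]);
translate([2001, 1384, 0]) cube([57, 57, 494]);
translate([57, 0, 201]) cube([1944, 21, 170]);
translate([57, 1420, 201]) cube([1944, 21, 170]);
translate([0, 57, 201]) cube([21, 1327, 170]);
translate([2037, 57, 201]) cube([21, 1327, 170]);
translate([146, 0, 371]) cube([79, 1441, 22]);
translate([314, 0, 371]) cube([79, 1441, 22]);
translate([482, 0, 371]) cube([79, 1441, 22]);
translate([650, 0, 371]) cube([79, 1441, 22]);
translate([818, 0, 371]) cube([79, 1441, 22]);
translate([986, 0, 371]) cube([79, 1441, 22]);
translate([1154, 0, 371]) cube([79, 1441, 22]);
translate([1322, 0, 371]) cube([79, 1441, 22]);
translate([1490, 0, 371]) cube([79, 1441, 22]);
translate([1658, 0, 371]) cube([79, 1441, 22]);
translate([1826, 0, 371]) cube([79, 1441, 22]);


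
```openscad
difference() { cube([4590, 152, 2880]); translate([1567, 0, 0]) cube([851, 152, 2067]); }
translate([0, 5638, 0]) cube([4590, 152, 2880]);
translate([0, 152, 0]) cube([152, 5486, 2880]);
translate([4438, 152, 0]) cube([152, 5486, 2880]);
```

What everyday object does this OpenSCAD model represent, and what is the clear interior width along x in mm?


A single room. The interior width is 4286 mm.

Four walls enclosing a rectangle with a door in the front wall — a room. Outside width 4590 minus two 152 mm walls gives 4286 mm.


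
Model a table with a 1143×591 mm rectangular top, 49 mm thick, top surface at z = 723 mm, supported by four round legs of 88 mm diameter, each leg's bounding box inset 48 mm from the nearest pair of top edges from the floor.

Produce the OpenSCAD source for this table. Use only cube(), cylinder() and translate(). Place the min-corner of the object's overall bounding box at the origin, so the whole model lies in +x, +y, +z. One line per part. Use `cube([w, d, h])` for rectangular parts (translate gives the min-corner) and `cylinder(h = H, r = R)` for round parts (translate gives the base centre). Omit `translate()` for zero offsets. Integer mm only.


translate([0, 0, 674]) cube([1143, 591, 49]);
translate([92, 92, 0]) cylinder(h = 674, r = 44);
translate([1051, 92, 0]) cylinder(h = 674, r = 44);
translate([92, 499, 0]) cylinder(h = 674, r = 44);
translate([1051, 499, 0]) cylinder(h = 674, r = 44);


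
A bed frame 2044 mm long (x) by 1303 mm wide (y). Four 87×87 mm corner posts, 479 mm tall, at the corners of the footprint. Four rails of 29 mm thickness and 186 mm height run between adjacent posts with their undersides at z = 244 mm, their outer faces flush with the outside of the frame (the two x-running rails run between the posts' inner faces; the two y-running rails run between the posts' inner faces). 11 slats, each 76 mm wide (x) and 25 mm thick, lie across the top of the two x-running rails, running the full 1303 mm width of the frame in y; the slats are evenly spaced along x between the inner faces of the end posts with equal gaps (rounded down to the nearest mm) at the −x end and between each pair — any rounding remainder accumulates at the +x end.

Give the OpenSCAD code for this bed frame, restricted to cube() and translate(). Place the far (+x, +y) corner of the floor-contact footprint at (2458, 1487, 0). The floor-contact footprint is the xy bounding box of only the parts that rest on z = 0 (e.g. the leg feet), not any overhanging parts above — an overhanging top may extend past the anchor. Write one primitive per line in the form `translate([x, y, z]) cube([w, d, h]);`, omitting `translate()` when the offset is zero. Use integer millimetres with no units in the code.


// slat z = rail_z + rail_h = 244 + 186 = 430
// slat gap = ⌊(1870 − 11·76) / 12⌋ = 86
translate([414, 184, 0]) cube([87, 87, 479]);
translate([414, 1400, 0]) cube([87, 87, 479]);
translate([2371, 184, 0]) cube([87, 87, 479]);
translate([2371, 1400, 0]) cube([87, 87, 479]);
translate([501, 184, 244]) cube([1870, 29, 186]);
translate([501, 1458, 244]) cube([1870, 29, 186]);
translate([414, 271, 244]) cube([29, 1129, 186]);
translate([2429, 271, 244]) cube([29, 1129, 186]);
translate([587, 184, 430]) cube([76, 1303, 25]);
translate([749, 184, 430]) cube([76, 1303, 25]);
translate([911, 184, 430]) cube([76, 1303, 25]);
translate([1073, 184, 430]) cube([76, 1303, 25]);
translate([1235, 184, 430]) cube([76, 1303, 25]);
translate([1397, 184, 430]) cube([76, 1303, 25]);
translate([1559, 184, 430]) cube([76, 1303, 25]);
translate([1721, 184, 430]) cube([76, 1303, 25]);
translate([1883, 184, 430]) cube([76, 1303, 25]);
translate([2045, 184, 430]) cube([76, 1303, 25]);
translate([2207, 184, 430]) cube([76, 1303, 25]);


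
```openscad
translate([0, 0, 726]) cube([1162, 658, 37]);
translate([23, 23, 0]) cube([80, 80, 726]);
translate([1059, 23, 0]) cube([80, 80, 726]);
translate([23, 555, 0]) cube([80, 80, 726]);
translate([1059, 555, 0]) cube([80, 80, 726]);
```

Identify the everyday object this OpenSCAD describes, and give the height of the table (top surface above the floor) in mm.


A table. The table height is 763 mm.

A 1162×658×37 slab sits at z = 726 on four 80 mm square posts — a table. The top surface is at 726 + 37 = 763 mm.


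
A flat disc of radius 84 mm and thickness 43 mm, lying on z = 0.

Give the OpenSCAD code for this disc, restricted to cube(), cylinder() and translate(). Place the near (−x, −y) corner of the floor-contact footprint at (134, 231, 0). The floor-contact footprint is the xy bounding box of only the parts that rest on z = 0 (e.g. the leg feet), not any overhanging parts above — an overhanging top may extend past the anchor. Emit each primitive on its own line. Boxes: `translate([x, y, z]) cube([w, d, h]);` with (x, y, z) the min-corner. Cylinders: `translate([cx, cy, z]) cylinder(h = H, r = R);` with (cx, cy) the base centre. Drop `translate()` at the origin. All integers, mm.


translate([218, 315, 0]) cylinder(h = 43, r = 84);


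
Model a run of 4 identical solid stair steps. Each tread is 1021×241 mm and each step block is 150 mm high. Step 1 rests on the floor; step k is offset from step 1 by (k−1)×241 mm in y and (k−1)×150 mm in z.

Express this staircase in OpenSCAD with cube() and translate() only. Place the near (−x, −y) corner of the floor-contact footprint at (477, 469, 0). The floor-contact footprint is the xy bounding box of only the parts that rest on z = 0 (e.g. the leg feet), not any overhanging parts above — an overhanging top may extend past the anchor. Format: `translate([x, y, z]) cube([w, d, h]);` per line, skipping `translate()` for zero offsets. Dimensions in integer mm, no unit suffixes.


translate([477, 469, 0]) cube([1021, 241, 150]);
translate([477, 710, 150]) cube([1021, 241, 150]);
translate([477, 951, 300]) cube([1021, 241, 150]);
translate([477, 1192, 450]) cube([1021, 241, 150]);


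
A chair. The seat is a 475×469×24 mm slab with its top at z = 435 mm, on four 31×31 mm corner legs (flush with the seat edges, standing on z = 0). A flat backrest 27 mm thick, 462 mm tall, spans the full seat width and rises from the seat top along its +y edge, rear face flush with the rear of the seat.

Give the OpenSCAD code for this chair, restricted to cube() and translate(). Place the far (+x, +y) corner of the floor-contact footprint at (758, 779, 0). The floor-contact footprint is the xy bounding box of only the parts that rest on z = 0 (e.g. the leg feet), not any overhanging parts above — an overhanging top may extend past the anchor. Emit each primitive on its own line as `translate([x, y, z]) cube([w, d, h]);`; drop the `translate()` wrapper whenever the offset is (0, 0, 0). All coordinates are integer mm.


// leg_h = 435 - 24 = 411
translate([283, 310, 411]) cube([475, 469, 24]);
translate([283, 310, 0]) cube([31, 31, 411]);
translate([727, 310, 0]) cube([31, 31, 411]);
translate([283, 748, 0]) cube([31, 31, 411]);
translate([727, 748, 0]) cube([31, 31, 411]);
translate([283, 752, 435]) cube([475, 27, 462]);


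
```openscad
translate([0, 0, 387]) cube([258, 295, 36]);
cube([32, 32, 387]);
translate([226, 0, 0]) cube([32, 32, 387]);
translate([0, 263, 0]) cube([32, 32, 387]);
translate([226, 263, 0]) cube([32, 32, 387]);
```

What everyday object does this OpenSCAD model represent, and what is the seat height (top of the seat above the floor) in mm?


A stool. The seat height is 423 mm.

A 258×295×36 slab at z = 387 on four corner posts — a stool. The seat top is 387 + 36 = 423 mm.


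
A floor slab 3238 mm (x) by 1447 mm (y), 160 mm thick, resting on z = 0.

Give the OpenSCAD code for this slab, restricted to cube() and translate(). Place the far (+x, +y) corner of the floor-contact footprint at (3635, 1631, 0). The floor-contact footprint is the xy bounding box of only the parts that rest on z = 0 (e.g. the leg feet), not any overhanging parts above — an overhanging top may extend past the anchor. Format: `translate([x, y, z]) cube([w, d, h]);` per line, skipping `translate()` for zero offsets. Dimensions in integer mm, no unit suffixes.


translate([397, 184, 0]) cube([3238, 1447, 160]);


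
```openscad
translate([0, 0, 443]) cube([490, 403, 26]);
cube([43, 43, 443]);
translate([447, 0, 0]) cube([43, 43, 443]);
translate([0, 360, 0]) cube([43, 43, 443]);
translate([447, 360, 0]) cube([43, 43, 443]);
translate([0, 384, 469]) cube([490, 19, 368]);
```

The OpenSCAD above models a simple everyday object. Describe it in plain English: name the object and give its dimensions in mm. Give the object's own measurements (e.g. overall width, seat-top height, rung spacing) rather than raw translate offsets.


A chair. The seat is a 490×403×26 mm slab with its top at z = 469 mm, on four 43×43 mm corner legs (flush with the seat edges, standing on z = 0). A flat backrest 19 mm thick, 368 mm tall, spans the full seat width and rises from the seat top along its +y edge, rear face flush with the rear of the seat.


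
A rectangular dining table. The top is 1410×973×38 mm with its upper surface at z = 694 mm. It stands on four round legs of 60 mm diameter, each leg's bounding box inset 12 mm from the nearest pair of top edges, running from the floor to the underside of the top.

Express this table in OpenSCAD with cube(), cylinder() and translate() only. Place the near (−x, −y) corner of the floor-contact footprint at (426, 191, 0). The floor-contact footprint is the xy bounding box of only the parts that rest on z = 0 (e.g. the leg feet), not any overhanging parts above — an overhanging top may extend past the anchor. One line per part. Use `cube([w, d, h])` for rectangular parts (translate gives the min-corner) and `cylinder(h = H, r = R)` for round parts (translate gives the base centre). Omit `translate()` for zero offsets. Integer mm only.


translate([414, 179, 656]) cube([1410, 973, 38]);
translate([456, 221, 0]) cylinder(h = 656, r = 30);
translate([1782, 221, 0]) cylinder(h = 656, r = 30);
translate([456, 1110, 0]) cylinder(h = 656, r = 30);
translate([1782, 1110, 0]) cylinder(h = 656, r = 30);


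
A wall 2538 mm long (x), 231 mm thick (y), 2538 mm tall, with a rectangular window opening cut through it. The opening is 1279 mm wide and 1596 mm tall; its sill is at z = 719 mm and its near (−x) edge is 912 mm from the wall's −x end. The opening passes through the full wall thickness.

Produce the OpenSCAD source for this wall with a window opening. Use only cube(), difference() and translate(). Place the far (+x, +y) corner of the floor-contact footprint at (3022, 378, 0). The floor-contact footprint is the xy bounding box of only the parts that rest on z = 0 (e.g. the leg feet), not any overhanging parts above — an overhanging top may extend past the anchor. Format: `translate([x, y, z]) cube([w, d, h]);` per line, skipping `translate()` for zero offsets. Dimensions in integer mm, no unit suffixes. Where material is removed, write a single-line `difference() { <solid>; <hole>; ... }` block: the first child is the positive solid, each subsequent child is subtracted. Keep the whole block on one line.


difference() { translate([484, 147, 0]) cube([2538, 231, 2538]); translate([1396, 147, 719]) cube([1279, 231, 1596]); }


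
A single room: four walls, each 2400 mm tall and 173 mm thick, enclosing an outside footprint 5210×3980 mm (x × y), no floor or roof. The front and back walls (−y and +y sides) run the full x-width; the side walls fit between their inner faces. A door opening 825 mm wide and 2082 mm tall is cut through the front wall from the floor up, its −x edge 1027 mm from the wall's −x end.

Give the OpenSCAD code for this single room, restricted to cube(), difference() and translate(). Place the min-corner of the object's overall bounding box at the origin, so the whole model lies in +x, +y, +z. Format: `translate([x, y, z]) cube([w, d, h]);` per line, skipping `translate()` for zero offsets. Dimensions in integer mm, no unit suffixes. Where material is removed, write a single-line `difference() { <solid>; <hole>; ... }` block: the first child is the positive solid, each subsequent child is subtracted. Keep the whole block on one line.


difference() { cube([5210, 173, 2400]); translate([1027, 0, 0]) cube([825, 173, 2082]); }
translate([0, 3807, 0]) cube([5210, 173, 2400]);
translate([0, 173, 0]) cube([173, 3634, 2400]);
translate([5037, 173, 0]) cube([173, 3634, 2400]);


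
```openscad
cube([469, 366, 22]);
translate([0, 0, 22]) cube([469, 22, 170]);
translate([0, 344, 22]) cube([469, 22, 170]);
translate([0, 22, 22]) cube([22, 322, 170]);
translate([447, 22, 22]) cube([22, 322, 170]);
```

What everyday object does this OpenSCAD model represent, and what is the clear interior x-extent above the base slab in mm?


An open box. The internal width is 425 mm.

A 469×366 base slab with four walls standing on it — an open box. The base is 469 mm wide and the walls are 22 mm thick, so the internal width is 469 − 2 × 22 = 425 mm.


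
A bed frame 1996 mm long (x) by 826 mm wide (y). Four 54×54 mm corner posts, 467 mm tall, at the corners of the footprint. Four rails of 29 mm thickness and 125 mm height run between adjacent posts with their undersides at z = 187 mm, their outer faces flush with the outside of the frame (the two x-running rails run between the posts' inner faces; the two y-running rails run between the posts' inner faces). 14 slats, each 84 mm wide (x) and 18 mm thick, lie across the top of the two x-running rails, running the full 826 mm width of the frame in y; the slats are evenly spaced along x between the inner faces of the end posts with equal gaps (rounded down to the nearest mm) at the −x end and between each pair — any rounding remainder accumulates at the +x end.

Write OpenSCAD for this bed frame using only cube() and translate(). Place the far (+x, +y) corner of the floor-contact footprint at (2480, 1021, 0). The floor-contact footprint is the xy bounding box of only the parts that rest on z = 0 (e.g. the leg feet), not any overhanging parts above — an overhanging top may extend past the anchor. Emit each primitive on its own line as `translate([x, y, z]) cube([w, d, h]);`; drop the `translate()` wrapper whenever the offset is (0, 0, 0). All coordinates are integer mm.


// slat z = rail_z + rail_h = 187 + 125 = 312
// slat gap = ⌊(1888 − 14·84) / 15⌋ = 47
translate([484, 195, 0]) cube([54, 54, 467]);
translate([484, 967, 0]) cube([54, 54, 467]);
translate([2426, 195, 0]) cube([54, 54, 467]);
translate([2426, 967, 0]) cube([54, 54, 467]);
translate([538, 195, 187]) cube([1888, 29, 125]);
translate([538, 992, 187]) cube([1888, 29, 125]);
translate([484, 249, 187]) cube([29, 718, 125]);
translate([2451, 249, 187]) cube([29, 718, 125]);
translate([585, 195, 312]) cube([84, 826, 18]);
translate([716, 195, 312]) cube([84, 826, 18]);
translate([847, 195, 312]) cube([84, 826, 18]);
translate([978, 195, 312]) cube([84, 826, 18]);
translate([1109, 195, 312]) cube([84, 826, 18]);
translate([1240, 195, 312]) cube([84, 826, 18]);
translate([1371, 195, 312]) cube([84, 826, 18]);
translate([1502, 195, 312]) cube([84, 826, 18]);
translate([1633, 195, 312]) cube([84, 826, 18]);
translate([1764, 195, 312]) cube([84, 826, 18]);
translate([1895, 195, 312]) cube([84, 826, 18]);
translate([2026, 195, 312]) cube([84, 826, 18]);
translate([2157, 195, 312]) cube([84, 826, 18]);
translate([2288, 195, 312]) cube([84, 826, 18]);


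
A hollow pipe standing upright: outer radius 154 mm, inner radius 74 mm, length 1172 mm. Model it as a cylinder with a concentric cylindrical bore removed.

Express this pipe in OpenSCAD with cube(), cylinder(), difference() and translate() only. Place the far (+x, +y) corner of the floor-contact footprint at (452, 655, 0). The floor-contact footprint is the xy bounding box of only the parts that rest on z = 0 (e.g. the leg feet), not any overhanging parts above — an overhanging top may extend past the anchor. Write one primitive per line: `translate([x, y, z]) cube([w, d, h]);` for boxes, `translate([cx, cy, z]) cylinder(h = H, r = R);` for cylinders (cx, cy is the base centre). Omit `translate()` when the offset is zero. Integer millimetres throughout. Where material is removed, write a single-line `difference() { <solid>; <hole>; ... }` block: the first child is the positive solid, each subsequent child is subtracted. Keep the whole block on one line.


difference() { translate([298, 501, 0]) cylinder(h = 1172, r = 154); translate([298, 501, 0]) cylinder(h = 1172, r = 74); }


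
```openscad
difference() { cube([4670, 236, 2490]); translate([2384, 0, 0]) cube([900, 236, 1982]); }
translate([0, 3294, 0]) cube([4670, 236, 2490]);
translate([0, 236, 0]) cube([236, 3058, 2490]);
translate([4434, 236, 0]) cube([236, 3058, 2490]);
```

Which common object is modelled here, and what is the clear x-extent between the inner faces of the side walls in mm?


A single room. The interior width is 4198 mm.

Four walls enclosing a rectangle with a door in the front wall — a room. Outside width 4670 minus two 236 mm walls gives 4198 mm.


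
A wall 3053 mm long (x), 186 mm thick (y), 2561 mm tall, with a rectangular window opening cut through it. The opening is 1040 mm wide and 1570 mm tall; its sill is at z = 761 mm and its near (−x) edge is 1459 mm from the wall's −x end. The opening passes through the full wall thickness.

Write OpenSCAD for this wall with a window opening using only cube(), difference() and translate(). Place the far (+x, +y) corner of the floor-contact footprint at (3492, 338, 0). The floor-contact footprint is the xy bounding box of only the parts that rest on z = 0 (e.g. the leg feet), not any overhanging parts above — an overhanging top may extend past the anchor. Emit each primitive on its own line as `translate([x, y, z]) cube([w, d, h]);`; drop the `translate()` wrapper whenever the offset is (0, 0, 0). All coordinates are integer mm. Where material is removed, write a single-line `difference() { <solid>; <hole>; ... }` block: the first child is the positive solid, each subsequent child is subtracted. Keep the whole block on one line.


difference() { translate([439, 152, 0]) cube([3053, 186, 2561]); translate([1898, 152, 761]) cube([1040, 186, 1570]); }


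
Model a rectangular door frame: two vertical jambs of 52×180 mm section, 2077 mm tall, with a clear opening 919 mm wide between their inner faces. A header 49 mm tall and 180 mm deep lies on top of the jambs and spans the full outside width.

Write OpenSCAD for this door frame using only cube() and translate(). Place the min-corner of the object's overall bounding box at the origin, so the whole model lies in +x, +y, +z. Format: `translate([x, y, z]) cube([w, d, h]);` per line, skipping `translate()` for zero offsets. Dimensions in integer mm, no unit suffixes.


cube([52, 180, 2077]);
translate([971, 0, 0]) cube([52, 180, 2077]);
translate([0, 0, 2077]) cube([1023, 180, 49]);


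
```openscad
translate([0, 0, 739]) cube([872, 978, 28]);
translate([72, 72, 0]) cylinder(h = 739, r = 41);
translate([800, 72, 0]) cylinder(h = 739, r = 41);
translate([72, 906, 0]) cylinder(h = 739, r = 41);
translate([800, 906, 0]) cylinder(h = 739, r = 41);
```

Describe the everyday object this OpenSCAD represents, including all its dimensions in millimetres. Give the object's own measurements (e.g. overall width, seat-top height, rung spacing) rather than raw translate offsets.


A rectangular dining table. The top is 872×978×28 mm with its upper surface at z = 767 mm. It stands on four round legs of 82 mm diameter, each leg's bounding box inset 31 mm from the nearest pair of top edges, running from the floor to the underside of the top.
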